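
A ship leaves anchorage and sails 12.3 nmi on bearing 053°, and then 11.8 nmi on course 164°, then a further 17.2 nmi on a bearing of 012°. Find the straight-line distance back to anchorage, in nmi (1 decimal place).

21.1 nmi

Leg 1 (053°, 12.3 nmi): east 12.3 sin 53° = 9.82, north 12.3 cos 53° = 7.40
Leg 2 (164°, 11.8 nmi): east 11.8 sin 164° = 3.25, north 11.8 cos 164° = -11.34
Leg 3 (012°, 17.2 nmi): east 17.2 sin 12° = 3.58, north 17.2 cos 12° = 16.82
Net: 16.65 east, 12.88 north. Distance = √((16.65)² + (12.88)²) = 21.054 nmi.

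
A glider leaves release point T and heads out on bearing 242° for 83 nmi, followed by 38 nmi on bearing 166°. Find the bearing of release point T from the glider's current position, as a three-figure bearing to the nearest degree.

040°

Leg 1 (242°, 83 nmi): east 83 sin 242° = -73.28, north 83 cos 242° = -38.97
Leg 2 (166°, 38 nmi): east 38 sin 166° = 9.19, north 38 cos 166° = -36.87
Net displacement: -64.09 east, -75.84 north. Direction back to start is (64.09, 75.84): bearing = atan2(64.09, 75.84) mod 360° = 40.20° ≈ 040°.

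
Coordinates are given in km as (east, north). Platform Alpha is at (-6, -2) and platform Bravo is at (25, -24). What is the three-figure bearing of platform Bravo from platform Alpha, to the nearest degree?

Δeast = 25 − -6 = 31.00; Δnorth = -24 − -2 = -22.00.
Bearing = atan2(Δeast, Δnorth) mod 360° = 125.36° ≈ 125°.

125°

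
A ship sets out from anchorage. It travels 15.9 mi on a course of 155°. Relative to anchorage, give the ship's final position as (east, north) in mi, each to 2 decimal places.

Leg 1 (155°, 15.9 mi): east 15.9 sin 155° = 6.72, north 15.9 cos 155° = -14.41
Summing: 6.72 mi east, -14.41 mi north → (6.72, -14.41).

(6.72, -14.41)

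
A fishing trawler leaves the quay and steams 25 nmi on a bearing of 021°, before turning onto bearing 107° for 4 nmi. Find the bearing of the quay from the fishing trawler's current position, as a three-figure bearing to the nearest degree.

Leg 1 (021°, 25 nmi): east 25 sin 21° = 8.96, north 25 cos 21° = 23.34
Leg 2 (107°, 4 nmi): east 4 sin 107° = 3.83, north 4 cos 107° = -1.17
Net displacement: 12.78 east, 22.17 north. Direction back to start is (-12.78, -22.17): bearing = atan2(-12.78, -22.17) mod 360° = 209.97° ≈ 210°.

210°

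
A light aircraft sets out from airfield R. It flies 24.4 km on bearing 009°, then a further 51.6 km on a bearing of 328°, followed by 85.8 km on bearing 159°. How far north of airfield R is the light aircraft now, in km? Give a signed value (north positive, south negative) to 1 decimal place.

Leg 1 (009°, 24.4 km): east 24.4 sin 9° = 3.82, north 24.4 cos 9° = 24.10
Leg 2 (328°, 51.6 km): east 51.6 sin 328° = -27.34, north 51.6 cos 328° = 43.76
Leg 3 (159°, 85.8 km): east 85.8 sin 159° = 30.75, north 85.8 cos 159° = -80.10
Net north component: -12.24 km.

-12.2 km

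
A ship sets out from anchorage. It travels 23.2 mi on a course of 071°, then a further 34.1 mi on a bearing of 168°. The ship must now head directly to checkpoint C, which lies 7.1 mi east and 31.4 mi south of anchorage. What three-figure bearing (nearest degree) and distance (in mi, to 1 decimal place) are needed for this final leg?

256°, 22.6 mi

Leg 1 (071°, 23.2 mi): east 23.2 sin 71° = 21.94, north 23.2 cos 71° = 7.55
Leg 2 (168°, 34.1 mi): east 34.1 sin 168° = 7.09, north 34.1 cos 168° = -33.35
Current position: (29.03, -25.80). Target: (7.1, -31.4). Remaining: Δeast = -21.93, Δnorth = -5.60.
Bearing = atan2(-21.93, -5.60) mod 360° = 255.68°; distance = √((-21.93)² + (-5.60)²) = 22.629 mi.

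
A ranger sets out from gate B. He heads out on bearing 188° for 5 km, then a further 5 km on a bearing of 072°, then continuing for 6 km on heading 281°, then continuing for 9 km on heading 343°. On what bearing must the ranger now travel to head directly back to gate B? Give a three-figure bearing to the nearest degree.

145°

Leg 1 (188°, 5 km): east 5 sin 188° = -0.70, north 5 cos 188° = -4.95
Leg 2 (072°, 5 km): east 5 sin 72° = 4.76, north 5 cos 72° = 1.55
Leg 3 (281°, 6 km): east 6 sin 281° = -5.89, north 6 cos 281° = 1.14
Leg 4 (343°, 9 km): east 9 sin 343° = -2.63, north 9 cos 343° = 8.61
Net displacement: -4.46 east, 6.35 north. Direction back to start is (4.46, -6.35): bearing = atan2(4.46, -6.35) mod 360° = 144.89° ≈ 145°.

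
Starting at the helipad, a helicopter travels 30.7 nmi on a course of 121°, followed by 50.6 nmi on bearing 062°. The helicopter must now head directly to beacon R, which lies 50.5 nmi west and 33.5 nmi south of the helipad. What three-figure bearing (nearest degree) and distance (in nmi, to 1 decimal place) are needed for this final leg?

Leg 1 (121°, 30.7 nmi): east 30.7 sin 121° = 26.32, north 30.7 cos 121° = -15.81
Leg 2 (062°, 50.6 nmi): east 50.6 sin 62° = 44.68, north 50.6 cos 62° = 23.76
Current position: (70.99, 7.94). Target: (-50.5, -33.5). Remaining: Δeast = -121.49, Δnorth = -41.44.
Bearing = atan2(-121.49, -41.44) mod 360° = 251.16°; distance = √((-121.49)² + (-41.44)²) = 128.366 nmi.

251°, 128.4 nmi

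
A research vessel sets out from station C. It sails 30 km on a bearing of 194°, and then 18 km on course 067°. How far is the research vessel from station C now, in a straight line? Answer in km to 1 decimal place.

Leg 1 (194°, 30 km): east 30 sin 194° = -7.26, north 30 cos 194° = -29.11
Leg 2 (067°, 18 km): east 18 sin 67° = 16.57, north 18 cos 67° = 7.03
Net: 9.31 east, -22.08 north. Distance = √((9.31)² + (-22.08)²) = 23.959 km.

24.0 km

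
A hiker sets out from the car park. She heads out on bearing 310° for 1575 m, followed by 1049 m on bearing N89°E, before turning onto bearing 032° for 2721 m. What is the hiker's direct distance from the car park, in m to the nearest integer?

Leg 1 (310°, 1575 m): east 1575 sin 310° = -1206.52, north 1575 cos 310° = 1012.39
Leg 2 (N89°E, 1049 m): east 1049 sin 89° = 1048.84, north 1049 cos 89° = 18.31
Leg 3 (032°, 2721 m): east 2721 sin 32° = 1441.91, north 2721 cos 32° = 2307.54
Net: 1284.23 east, 3338.24 north. Distance = √((1284.23)² + (3338.24)²) = 3576.741 m.

3577 m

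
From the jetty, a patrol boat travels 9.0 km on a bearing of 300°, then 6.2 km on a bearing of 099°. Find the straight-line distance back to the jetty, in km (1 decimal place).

3.9 km

Leg 1 (300°, 9.0 km): east 9.0 sin 300° = -7.79, north 9.0 cos 300° = 4.50
Leg 2 (099°, 6.2 km): east 6.2 sin 99° = 6.12, north 6.2 cos 99° = -0.97
Net: -1.67 east, 3.53 north. Distance = √((-1.67)² + (3.53)²) = 3.905 km.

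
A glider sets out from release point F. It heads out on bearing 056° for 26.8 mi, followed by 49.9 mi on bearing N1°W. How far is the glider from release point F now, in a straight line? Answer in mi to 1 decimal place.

68.3 mi

Leg 1 (056°, 26.8 mi): east 26.8 sin 56° = 22.22, north 26.8 cos 56° = 14.99
Leg 2 (N1°W, 49.9 mi): east 49.9 sin 359° = -0.87, north 49.9 cos 359° = 49.89
Net: 21.35 east, 64.88 north. Distance = √((21.35)² + (64.88)²) = 68.301 mi.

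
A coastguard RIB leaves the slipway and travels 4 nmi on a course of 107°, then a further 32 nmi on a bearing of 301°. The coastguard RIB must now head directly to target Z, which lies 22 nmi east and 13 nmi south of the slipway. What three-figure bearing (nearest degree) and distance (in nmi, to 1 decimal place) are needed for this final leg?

Leg 1 (107°, 4 nmi): east 4 sin 107° = 3.83, north 4 cos 107° = -1.17
Leg 2 (301°, 32 nmi): east 32 sin 301° = -27.43, north 32 cos 301° = 16.48
Current position: (-23.60, 15.31). Target: (22, -13). Remaining: Δeast = 45.60, Δnorth = -28.31.
Bearing = atan2(45.60, -28.31) mod 360° = 121.83°; distance = √((45.60)² + (-28.31)²) = 53.678 nmi.

122°, 53.7 nmi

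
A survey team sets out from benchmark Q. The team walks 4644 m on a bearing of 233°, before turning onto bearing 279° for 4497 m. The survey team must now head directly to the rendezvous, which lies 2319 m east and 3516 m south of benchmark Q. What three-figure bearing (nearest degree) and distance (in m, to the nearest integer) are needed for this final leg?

Leg 1 (233°, 4644 m): east 4644 sin 233° = -3708.86, north 4644 cos 233° = -2794.83
Leg 2 (279°, 4497 m): east 4497 sin 279° = -4441.63, north 4497 cos 279° = 703.49
Current position: (-8150.50, -2091.34). Target: (2319, -3516). Remaining: Δeast = 10469.50, Δnorth = -1424.66.
Bearing = atan2(10469.50, -1424.66) mod 360° = 97.75°; distance = √((10469.50)² + (-1424.66)²) = 10565.985 m.

098°, 10566 m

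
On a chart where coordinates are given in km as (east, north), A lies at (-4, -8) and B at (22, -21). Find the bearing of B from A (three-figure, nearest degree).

Δeast = 22 − -4 = 26.00; Δnorth = -21 − -8 = -13.00.
Bearing = atan2(Δeast, Δnorth) mod 360° = 116.57° ≈ 117°.

117°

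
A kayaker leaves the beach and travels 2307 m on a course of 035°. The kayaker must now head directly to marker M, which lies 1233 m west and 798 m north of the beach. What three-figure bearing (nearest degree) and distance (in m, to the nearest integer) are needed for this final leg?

247°, 2780 m

Leg 1 (035°, 2307 m): east 2307 sin 35° = 1323.24, north 2307 cos 35° = 1889.78
Current position: (1323.24, 1889.78). Target: (-1233, 798). Remaining: Δeast = -2556.24, Δnorth = -1091.78.
Bearing = atan2(-2556.24, -1091.78) mod 360° = 246.87°; distance = √((-2556.24)² + (-1091.78)²) = 2779.633 m.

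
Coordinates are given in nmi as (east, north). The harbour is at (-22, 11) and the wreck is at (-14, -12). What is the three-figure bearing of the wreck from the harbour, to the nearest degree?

161°

Δeast = -14 − -22 = 8.00; Δnorth = -12 − 11 = -23.00.
Bearing = atan2(Δeast, Δnorth) mod 360° = 160.82° ≈ 161°.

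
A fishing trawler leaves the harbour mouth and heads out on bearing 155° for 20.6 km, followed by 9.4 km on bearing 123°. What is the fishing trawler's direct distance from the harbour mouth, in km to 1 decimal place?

29.0 km

Leg 1 (155°, 20.6 km): east 20.6 sin 155° = 8.71, north 20.6 cos 155° = -18.67
Leg 2 (123°, 9.4 km): east 9.4 sin 123° = 7.88, north 9.4 cos 123° = -5.12
Net: 16.59 east, -23.79 north. Distance = √((16.59)² + (-23.79)²) = 29.003 km.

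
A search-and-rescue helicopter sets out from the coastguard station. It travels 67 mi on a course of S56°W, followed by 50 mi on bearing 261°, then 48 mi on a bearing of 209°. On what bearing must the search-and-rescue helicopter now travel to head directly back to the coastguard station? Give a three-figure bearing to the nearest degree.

Leg 1 (S56°W, 67 mi): east 67 sin 236° = -55.55, north 67 cos 236° = -37.47
Leg 2 (261°, 50 mi): east 50 sin 261° = -49.38, north 50 cos 261° = -7.82
Leg 3 (209°, 48 mi): east 48 sin 209° = -23.27, north 48 cos 209° = -41.98
Net displacement: -128.20 east, -87.27 north. Direction back to start is (128.20, 87.27): bearing = atan2(128.20, 87.27) mod 360° = 55.76° ≈ 056°.

056°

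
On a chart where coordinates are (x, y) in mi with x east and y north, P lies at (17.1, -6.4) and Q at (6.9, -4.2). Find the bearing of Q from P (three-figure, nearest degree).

282°

Δeast = 6.9 − 17.1 = -10.20; Δnorth = -4.2 − -6.4 = 2.20.
Bearing = atan2(Δeast, Δnorth) mod 360° = 282.17° ≈ 282°.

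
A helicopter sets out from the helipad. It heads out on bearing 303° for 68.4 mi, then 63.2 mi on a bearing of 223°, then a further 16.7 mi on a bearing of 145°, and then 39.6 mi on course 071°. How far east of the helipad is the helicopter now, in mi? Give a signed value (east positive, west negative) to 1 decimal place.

-53.4 mi

Leg 1 (303°, 68.4 mi): east 68.4 sin 303° = -57.37, north 68.4 cos 303° = 37.25
Leg 2 (223°, 63.2 mi): east 63.2 sin 223° = -43.10, north 63.2 cos 223° = -46.22
Leg 3 (145°, 16.7 mi): east 16.7 sin 145° = 9.58, north 16.7 cos 145° = -13.68
Leg 4 (071°, 39.6 mi): east 39.6 sin 71° = 37.44, north 39.6 cos 71° = 12.89
Net east component: -53.45 mi.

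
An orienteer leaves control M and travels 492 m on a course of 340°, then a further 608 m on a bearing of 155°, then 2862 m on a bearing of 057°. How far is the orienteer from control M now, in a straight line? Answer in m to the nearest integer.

2891 m

Leg 1 (340°, 492 m): east 492 sin 340° = -168.27, north 492 cos 340° = 462.33
Leg 2 (155°, 608 m): east 608 sin 155° = 256.95, north 608 cos 155° = -551.04
Leg 3 (057°, 2862 m): east 2862 sin 57° = 2400.28, north 2862 cos 57° = 1558.76
Net: 2488.95 east, 1470.05 north. Distance = √((2488.95)² + (1470.05)²) = 2890.664 m.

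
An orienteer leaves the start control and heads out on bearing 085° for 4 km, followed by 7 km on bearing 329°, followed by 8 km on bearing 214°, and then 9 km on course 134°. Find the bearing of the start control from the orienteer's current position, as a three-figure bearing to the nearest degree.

340°

Leg 1 (085°, 4 km): east 4 sin 85° = 3.98, north 4 cos 85° = 0.35
Leg 2 (329°, 7 km): east 7 sin 329° = -3.61, north 7 cos 329° = 6.00
Leg 3 (214°, 8 km): east 8 sin 214° = -4.47, north 8 cos 214° = -6.63
Leg 4 (134°, 9 km): east 9 sin 134° = 6.47, north 9 cos 134° = -6.25
Net displacement: 2.38 east, -6.54 north. Direction back to start is (-2.38, 6.54): bearing = atan2(-2.38, 6.54) mod 360° = 339.99° ≈ 340°.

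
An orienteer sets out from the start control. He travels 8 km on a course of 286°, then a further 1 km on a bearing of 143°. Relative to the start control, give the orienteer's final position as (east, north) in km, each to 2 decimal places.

Leg 1 (286°, 8 km): east 8 sin 286° = -7.69, north 8 cos 286° = 2.21
Leg 2 (143°, 1 km): east 1 sin 143° = 0.60, north 1 cos 143° = -0.80
Summing: -7.09 km east, 1.41 km north → (-7.09, 1.41).

(-7.09, 1.41)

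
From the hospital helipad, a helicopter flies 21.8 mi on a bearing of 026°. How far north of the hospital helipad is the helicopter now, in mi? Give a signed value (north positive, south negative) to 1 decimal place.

Leg 1 (026°, 21.8 mi): east 21.8 sin 26° = 9.56, north 21.8 cos 26° = 19.59
Net north component: 19.59 mi.

19.6 mi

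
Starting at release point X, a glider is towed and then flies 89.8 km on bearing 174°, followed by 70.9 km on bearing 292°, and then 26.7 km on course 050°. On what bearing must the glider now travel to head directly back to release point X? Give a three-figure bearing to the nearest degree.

Leg 1 (174°, 89.8 km): east 89.8 sin 174° = 9.39, north 89.8 cos 174° = -89.31
Leg 2 (292°, 70.9 km): east 70.9 sin 292° = -65.74, north 70.9 cos 292° = 26.56
Leg 3 (050°, 26.7 km): east 26.7 sin 50° = 20.45, north 26.7 cos 50° = 17.16
Net displacement: -35.90 east, -45.59 north. Direction back to start is (35.90, 45.59): bearing = atan2(35.90, 45.59) mod 360° = 38.22° ≈ 038°.

038°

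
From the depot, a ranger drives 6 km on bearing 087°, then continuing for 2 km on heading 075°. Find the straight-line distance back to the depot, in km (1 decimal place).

Leg 1 (087°, 6 km): east 6 sin 87° = 5.99, north 6 cos 87° = 0.31
Leg 2 (075°, 2 km): east 2 sin 75° = 1.93, north 2 cos 75° = 0.52
Net: 7.92 east, 0.83 north. Distance = √((7.92)² + (0.83)²) = 7.967 km.

8.0 km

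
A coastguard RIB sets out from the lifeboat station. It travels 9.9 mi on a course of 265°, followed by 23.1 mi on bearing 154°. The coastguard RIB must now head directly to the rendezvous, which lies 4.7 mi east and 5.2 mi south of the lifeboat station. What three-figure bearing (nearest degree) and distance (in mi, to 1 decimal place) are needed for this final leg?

015°, 17.0 mi

Leg 1 (265°, 9.9 mi): east 9.9 sin 265° = -9.86, north 9.9 cos 265° = -0.86
Leg 2 (154°, 23.1 mi): east 23.1 sin 154° = 10.13, north 23.1 cos 154° = -20.76
Current position: (0.26, -21.62). Target: (4.7, -5.2). Remaining: Δeast = 4.44, Δnorth = 16.42.
Bearing = atan2(4.44, 16.42) mod 360° = 15.11°; distance = √((4.44)² + (16.42)²) = 17.013 mi.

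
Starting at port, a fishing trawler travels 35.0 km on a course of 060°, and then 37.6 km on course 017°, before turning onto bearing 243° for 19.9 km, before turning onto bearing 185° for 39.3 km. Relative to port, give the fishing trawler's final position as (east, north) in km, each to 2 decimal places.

(20.15, 5.27)

Leg 1 (060°, 35.0 km): east 35.0 sin 60° = 30.31, north 35.0 cos 60° = 17.50
Leg 2 (017°, 37.6 km): east 37.6 sin 17° = 10.99, north 37.6 cos 17° = 35.96
Leg 3 (243°, 19.9 km): east 19.9 sin 243° = -17.73, north 19.9 cos 243° = -9.03
Leg 4 (185°, 39.3 km): east 39.3 sin 185° = -3.43, north 39.3 cos 185° = -39.15
Summing: 20.15 km east, 5.27 km north → (20.15, 5.27).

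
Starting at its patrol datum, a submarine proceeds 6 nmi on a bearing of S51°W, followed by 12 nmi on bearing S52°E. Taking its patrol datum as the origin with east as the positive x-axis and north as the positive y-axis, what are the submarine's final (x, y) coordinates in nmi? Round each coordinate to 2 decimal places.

(4.79, -11.16)

Leg 1 (S51°W, 6 nmi): east 6 sin 231° = -4.66, north 6 cos 231° = -3.78
Leg 2 (S52°E, 12 nmi): east 12 sin 128° = 9.46, north 12 cos 128° = -7.39
Summing: 4.79 nmi east, -11.16 nmi north → (4.79, -11.16).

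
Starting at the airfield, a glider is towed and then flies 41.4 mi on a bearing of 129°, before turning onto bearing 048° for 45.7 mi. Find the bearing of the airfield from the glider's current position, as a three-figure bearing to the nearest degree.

Leg 1 (129°, 41.4 mi): east 41.4 sin 129° = 32.17, north 41.4 cos 129° = -26.05
Leg 2 (048°, 45.7 mi): east 45.7 sin 48° = 33.96, north 45.7 cos 48° = 30.58
Net displacement: 66.14 east, 4.53 north. Direction back to start is (-66.14, -4.53): bearing = atan2(-66.14, -4.53) mod 360° = 266.09° ≈ 266°.

266°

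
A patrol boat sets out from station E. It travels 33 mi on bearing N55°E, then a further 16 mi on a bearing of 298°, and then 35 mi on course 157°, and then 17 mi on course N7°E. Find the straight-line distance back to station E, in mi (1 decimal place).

30.7 mi

Leg 1 (N55°E, 33 mi): east 33 sin 55° = 27.03, north 33 cos 55° = 18.93
Leg 2 (298°, 16 mi): east 16 sin 298° = -14.13, north 16 cos 298° = 7.51
Leg 3 (157°, 35 mi): east 35 sin 157° = 13.68, north 35 cos 157° = -32.22
Leg 4 (N7°E, 17 mi): east 17 sin 7° = 2.07, north 17 cos 7° = 16.87
Net: 28.65 east, 11.10 north. Distance = √((28.65)² + (11.10)²) = 30.725 mi.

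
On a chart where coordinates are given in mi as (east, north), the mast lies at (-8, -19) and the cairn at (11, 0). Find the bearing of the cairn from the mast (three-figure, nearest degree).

045°

Δeast = 11 − -8 = 19.00; Δnorth = 0 − -19 = 19.00.
Bearing = atan2(Δeast, Δnorth) mod 360° = 45.00° ≈ 045°.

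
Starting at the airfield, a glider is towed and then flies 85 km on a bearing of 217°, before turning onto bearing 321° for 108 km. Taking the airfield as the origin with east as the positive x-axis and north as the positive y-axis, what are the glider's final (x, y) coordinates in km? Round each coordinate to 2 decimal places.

Leg 1 (217°, 85 km): east 85 sin 217° = -51.15, north 85 cos 217° = -67.88
Leg 2 (321°, 108 km): east 108 sin 321° = -67.97, north 108 cos 321° = 83.93
Summing: -119.12 km east, 16.05 km north → (-119.12, 16.05).

(-119.12, 16.05)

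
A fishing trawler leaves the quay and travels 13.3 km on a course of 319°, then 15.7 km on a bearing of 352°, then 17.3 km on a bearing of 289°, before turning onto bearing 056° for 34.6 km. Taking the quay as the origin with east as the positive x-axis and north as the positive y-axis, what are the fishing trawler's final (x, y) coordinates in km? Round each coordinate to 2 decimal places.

Leg 1 (319°, 13.3 km): east 13.3 sin 319° = -8.73, north 13.3 cos 319° = 10.04
Leg 2 (352°, 15.7 km): east 15.7 sin 352° = -2.19, north 15.7 cos 352° = 15.55
Leg 3 (289°, 17.3 km): east 17.3 sin 289° = -16.36, north 17.3 cos 289° = 5.63
Leg 4 (056°, 34.6 km): east 34.6 sin 56° = 28.68, north 34.6 cos 56° = 19.35
Summing: 1.42 km east, 50.57 km north → (1.42, 50.57).

(1.42, 50.57)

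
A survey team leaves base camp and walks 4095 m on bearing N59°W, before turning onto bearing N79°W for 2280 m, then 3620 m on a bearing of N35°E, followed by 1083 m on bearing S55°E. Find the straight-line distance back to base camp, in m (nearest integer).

Leg 1 (N59°W, 4095 m): east 4095 sin 301° = -3510.10, north 4095 cos 301° = 2109.08
Leg 2 (N79°W, 2280 m): east 2280 sin 281° = -2238.11, north 2280 cos 281° = 435.04
Leg 3 (N35°E, 3620 m): east 3620 sin 35° = 2076.35, north 3620 cos 35° = 2965.33
Leg 4 (S55°E, 1083 m): east 1083 sin 125° = 887.14, north 1083 cos 125° = -621.18
Net: -2784.72 east, 4888.27 north. Distance = √((-2784.72)² + (4888.27)²) = 5625.823 m.

5626 m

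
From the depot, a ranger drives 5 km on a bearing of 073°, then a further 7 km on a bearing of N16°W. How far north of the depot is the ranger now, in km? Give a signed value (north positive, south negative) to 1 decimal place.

Leg 1 (073°, 5 km): east 5 sin 73° = 4.78, north 5 cos 73° = 1.46
Leg 2 (N16°W, 7 km): east 7 sin 344° = -1.93, north 7 cos 344° = 6.73
Net north component: 8.19 km.

8.2 km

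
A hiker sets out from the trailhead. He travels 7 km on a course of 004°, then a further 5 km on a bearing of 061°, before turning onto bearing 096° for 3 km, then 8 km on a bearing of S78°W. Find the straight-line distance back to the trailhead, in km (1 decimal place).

7.4 km

Leg 1 (004°, 7 km): east 7 sin 4° = 0.49, north 7 cos 4° = 6.98
Leg 2 (061°, 5 km): east 5 sin 61° = 4.37, north 5 cos 61° = 2.42
Leg 3 (096°, 3 km): east 3 sin 96° = 2.98, north 3 cos 96° = -0.31
Leg 4 (S78°W, 8 km): east 8 sin 258° = -7.83, north 8 cos 258° = -1.66
Net: 0.02 east, 7.43 north. Distance = √((0.02)² + (7.43)²) = 7.430 km.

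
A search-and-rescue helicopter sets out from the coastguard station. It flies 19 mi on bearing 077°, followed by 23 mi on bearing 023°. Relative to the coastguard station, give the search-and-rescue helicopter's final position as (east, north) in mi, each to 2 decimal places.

(27.50, 25.45)

Leg 1 (077°, 19 mi): east 19 sin 77° = 18.51, north 19 cos 77° = 4.27
Leg 2 (023°, 23 mi): east 23 sin 23° = 8.99, north 23 cos 23° = 21.17
Summing: 27.50 mi east, 25.45 mi north → (27.50, 25.45).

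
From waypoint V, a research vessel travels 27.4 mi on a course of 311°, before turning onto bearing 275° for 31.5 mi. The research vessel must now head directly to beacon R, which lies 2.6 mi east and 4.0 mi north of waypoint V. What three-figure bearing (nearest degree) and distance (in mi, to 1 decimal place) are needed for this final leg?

Leg 1 (311°, 27.4 mi): east 27.4 sin 311° = -20.68, north 27.4 cos 311° = 17.98
Leg 2 (275°, 31.5 mi): east 31.5 sin 275° = -31.38, north 31.5 cos 275° = 2.75
Current position: (-52.06, 20.72). Target: (2.6, 4.0). Remaining: Δeast = 54.66, Δnorth = -16.72.
Bearing = atan2(54.66, -16.72) mod 360° = 107.01°; distance = √((54.66)² + (-16.72)²) = 57.160 mi.

107°, 57.2 mi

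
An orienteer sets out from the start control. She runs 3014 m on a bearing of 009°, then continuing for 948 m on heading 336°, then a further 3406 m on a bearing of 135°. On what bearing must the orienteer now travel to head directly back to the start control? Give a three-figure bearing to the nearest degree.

Leg 1 (009°, 3014 m): east 3014 sin 9° = 471.49, north 3014 cos 9° = 2976.89
Leg 2 (336°, 948 m): east 948 sin 336° = -385.59, north 948 cos 336° = 866.04
Leg 3 (135°, 3406 m): east 3406 sin 135° = 2408.41, north 3406 cos 135° = -2408.41
Net displacement: 2494.31 east, 1434.53 north. Direction back to start is (-2494.31, -1434.53): bearing = atan2(-2494.31, -1434.53) mod 360° = 240.10° ≈ 240°.

240°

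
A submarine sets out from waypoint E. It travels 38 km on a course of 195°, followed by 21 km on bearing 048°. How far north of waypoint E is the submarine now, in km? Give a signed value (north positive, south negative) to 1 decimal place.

-22.7 km

Leg 1 (195°, 38 km): east 38 sin 195° = -9.84, north 38 cos 195° = -36.71
Leg 2 (048°, 21 km): east 21 sin 48° = 15.61, north 21 cos 48° = 14.05
Net north component: -22.65 km.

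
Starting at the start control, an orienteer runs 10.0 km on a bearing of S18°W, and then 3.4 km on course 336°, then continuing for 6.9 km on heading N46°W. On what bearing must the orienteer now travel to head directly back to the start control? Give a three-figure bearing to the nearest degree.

080°

Leg 1 (S18°W, 10.0 km): east 10.0 sin 198° = -3.09, north 10.0 cos 198° = -9.51
Leg 2 (336°, 3.4 km): east 3.4 sin 336° = -1.38, north 3.4 cos 336° = 3.11
Leg 3 (N46°W, 6.9 km): east 6.9 sin 314° = -4.96, north 6.9 cos 314° = 4.79
Net displacement: -9.44 east, -1.61 north. Direction back to start is (9.44, 1.61): bearing = atan2(9.44, 1.61) mod 360° = 80.31° ≈ 080°.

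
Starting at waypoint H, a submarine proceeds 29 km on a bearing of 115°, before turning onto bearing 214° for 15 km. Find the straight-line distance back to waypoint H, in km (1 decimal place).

30.5 km

Leg 1 (115°, 29 km): east 29 sin 115° = 26.28, north 29 cos 115° = -12.26
Leg 2 (214°, 15 km): east 15 sin 214° = -8.39, north 15 cos 214° = -12.44
Net: 17.90 east, -24.69 north. Distance = √((17.90)² + (-24.69)²) = 30.494 km.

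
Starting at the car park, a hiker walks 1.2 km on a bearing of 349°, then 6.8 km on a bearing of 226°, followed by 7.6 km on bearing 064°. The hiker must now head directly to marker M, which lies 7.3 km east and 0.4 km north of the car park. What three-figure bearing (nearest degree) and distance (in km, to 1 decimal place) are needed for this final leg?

Leg 1 (349°, 1.2 km): east 1.2 sin 349° = -0.23, north 1.2 cos 349° = 1.18
Leg 2 (226°, 6.8 km): east 6.8 sin 226° = -4.89, north 6.8 cos 226° = -4.72
Leg 3 (064°, 7.6 km): east 7.6 sin 64° = 6.83, north 7.6 cos 64° = 3.33
Current position: (1.71, -0.21). Target: (7.3, 0.4). Remaining: Δeast = 5.59, Δnorth = 0.61.
Bearing = atan2(5.59, 0.61) mod 360° = 83.73°; distance = √((5.59)² + (0.61)²) = 5.623 km.

084°, 5.6 km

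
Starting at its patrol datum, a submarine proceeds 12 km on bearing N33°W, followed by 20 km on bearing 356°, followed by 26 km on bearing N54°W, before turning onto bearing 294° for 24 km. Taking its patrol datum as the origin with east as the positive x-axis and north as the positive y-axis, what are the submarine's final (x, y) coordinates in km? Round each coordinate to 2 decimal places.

Leg 1 (N33°W, 12 km): east 12 sin 327° = -6.54, north 12 cos 327° = 10.06
Leg 2 (356°, 20 km): east 20 sin 356° = -1.40, north 20 cos 356° = 19.95
Leg 3 (N54°W, 26 km): east 26 sin 306° = -21.03, north 26 cos 306° = 15.28
Leg 4 (294°, 24 km): east 24 sin 294° = -21.93, north 24 cos 294° = 9.76
Summing: -50.89 km east, 55.06 km north → (-50.89, 55.06).

(-50.89, 55.06)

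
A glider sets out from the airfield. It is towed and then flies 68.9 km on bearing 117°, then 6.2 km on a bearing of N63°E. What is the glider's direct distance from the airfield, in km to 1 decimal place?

72.7 km

Leg 1 (117°, 68.9 km): east 68.9 sin 117° = 61.39, north 68.9 cos 117° = -31.28
Leg 2 (N63°E, 6.2 km): east 6.2 sin 63° = 5.52, north 6.2 cos 63° = 2.81
Net: 66.91 east, -28.47 north. Distance = √((66.91)² + (-28.47)²) = 72.717 km.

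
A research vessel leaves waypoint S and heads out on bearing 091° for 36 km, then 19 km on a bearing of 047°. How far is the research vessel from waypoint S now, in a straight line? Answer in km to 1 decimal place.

Leg 1 (091°, 36 km): east 36 sin 91° = 35.99, north 36 cos 91° = -0.63
Leg 2 (047°, 19 km): east 19 sin 47° = 13.90, north 19 cos 47° = 12.96
Net: 49.89 east, 12.33 north. Distance = √((49.89)² + (12.33)²) = 51.391 km.

51.4 km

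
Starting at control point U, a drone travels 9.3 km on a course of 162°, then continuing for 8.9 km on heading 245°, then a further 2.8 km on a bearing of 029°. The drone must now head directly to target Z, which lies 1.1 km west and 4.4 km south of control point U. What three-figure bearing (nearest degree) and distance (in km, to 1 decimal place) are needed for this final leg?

Leg 1 (162°, 9.3 km): east 9.3 sin 162° = 2.87, north 9.3 cos 162° = -8.84
Leg 2 (245°, 8.9 km): east 8.9 sin 245° = -8.07, north 8.9 cos 245° = -3.76
Leg 3 (029°, 2.8 km): east 2.8 sin 29° = 1.36, north 2.8 cos 29° = 2.45
Current position: (-3.83, -10.16). Target: (-1.1, -4.4). Remaining: Δeast = 2.73, Δnorth = 5.76.
Bearing = atan2(2.73, 5.76) mod 360° = 25.41°; distance = √((2.73)² + (5.76)²) = 6.374 km.

025°, 6.4 km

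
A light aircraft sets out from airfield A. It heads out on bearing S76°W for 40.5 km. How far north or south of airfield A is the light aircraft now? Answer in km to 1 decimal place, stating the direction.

Leg 1 (S76°W, 40.5 km): east 40.5 sin 256° = -39.30, north 40.5 cos 256° = -9.80
Net north component: -9.80 km.

9.8 km south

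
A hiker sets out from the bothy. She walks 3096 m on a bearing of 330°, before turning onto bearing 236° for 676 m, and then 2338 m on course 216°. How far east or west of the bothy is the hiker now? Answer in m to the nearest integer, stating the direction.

Leg 1 (330°, 3096 m): east 3096 sin 330° = -1548.00, north 3096 cos 330° = 2681.21
Leg 2 (236°, 676 m): east 676 sin 236° = -560.43, north 676 cos 236° = -378.01
Leg 3 (216°, 2338 m): east 2338 sin 216° = -1374.24, north 2338 cos 216° = -1891.48
Net east component: -3482.67 m.

3483 m west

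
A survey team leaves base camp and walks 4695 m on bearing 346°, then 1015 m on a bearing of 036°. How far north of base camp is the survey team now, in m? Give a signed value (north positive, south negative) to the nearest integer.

Leg 1 (346°, 4695 m): east 4695 sin 346° = -1135.82, north 4695 cos 346° = 4555.54
Leg 2 (036°, 1015 m): east 1015 sin 36° = 596.60, north 1015 cos 36° = 821.15
Net north component: 5376.69 m.

5377 m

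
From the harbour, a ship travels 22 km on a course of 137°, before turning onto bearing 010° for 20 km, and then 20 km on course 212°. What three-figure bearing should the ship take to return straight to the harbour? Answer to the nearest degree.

329°

Leg 1 (137°, 22 km): east 22 sin 137° = 15.00, north 22 cos 137° = -16.09
Leg 2 (010°, 20 km): east 20 sin 10° = 3.47, north 20 cos 10° = 19.70
Leg 3 (212°, 20 km): east 20 sin 212° = -10.60, north 20 cos 212° = -16.96
Net displacement: 7.88 east, -13.35 north. Direction back to start is (-7.88, 13.35): bearing = atan2(-7.88, 13.35) mod 360° = 329.46° ≈ 329°.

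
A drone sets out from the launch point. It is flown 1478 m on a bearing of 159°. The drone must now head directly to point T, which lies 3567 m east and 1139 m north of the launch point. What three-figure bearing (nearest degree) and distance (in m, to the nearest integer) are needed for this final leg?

050°, 3946 m

Leg 1 (159°, 1478 m): east 1478 sin 159° = 529.67, north 1478 cos 159° = -1379.83
Current position: (529.67, -1379.83). Target: (3567, 1139). Remaining: Δeast = 3037.33, Δnorth = 2518.83.
Bearing = atan2(3037.33, 2518.83) mod 360° = 50.33°; distance = √((3037.33)² + (2518.83)²) = 3945.871 m.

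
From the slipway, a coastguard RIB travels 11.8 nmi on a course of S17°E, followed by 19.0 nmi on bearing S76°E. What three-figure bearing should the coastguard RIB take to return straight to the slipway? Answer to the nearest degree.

306°

Leg 1 (S17°E, 11.8 nmi): east 11.8 sin 163° = 3.45, north 11.8 cos 163° = -11.28
Leg 2 (S76°E, 19.0 nmi): east 19.0 sin 104° = 18.44, north 19.0 cos 104° = -4.60
Net displacement: 21.89 east, -15.88 north. Direction back to start is (-21.89, 15.88): bearing = atan2(-21.89, 15.88) mod 360° = 305.97° ≈ 306°.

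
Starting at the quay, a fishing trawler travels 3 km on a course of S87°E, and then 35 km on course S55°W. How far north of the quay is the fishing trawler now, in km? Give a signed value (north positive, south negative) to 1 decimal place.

Leg 1 (S87°E, 3 km): east 3 sin 93° = 3.00, north 3 cos 93° = -0.16
Leg 2 (S55°W, 35 km): east 35 sin 235° = -28.67, north 35 cos 235° = -20.08
Net north component: -20.23 km.

-20.2 km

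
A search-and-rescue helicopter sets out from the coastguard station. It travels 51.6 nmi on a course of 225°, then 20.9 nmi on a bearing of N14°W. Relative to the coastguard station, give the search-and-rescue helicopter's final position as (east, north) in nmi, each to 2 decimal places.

Leg 1 (225°, 51.6 nmi): east 51.6 sin 225° = -36.49, north 51.6 cos 225° = -36.49
Leg 2 (N14°W, 20.9 nmi): east 20.9 sin 346° = -5.06, north 20.9 cos 346° = 20.28
Summing: -41.54 nmi east, -16.21 nmi north → (-41.54, -16.21).

(-41.54, -16.21)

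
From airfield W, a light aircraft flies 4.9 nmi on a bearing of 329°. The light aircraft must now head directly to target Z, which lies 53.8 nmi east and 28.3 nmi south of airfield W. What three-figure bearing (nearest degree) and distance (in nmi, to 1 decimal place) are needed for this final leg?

Leg 1 (329°, 4.9 nmi): east 4.9 sin 329° = -2.52, north 4.9 cos 329° = 4.20
Current position: (-2.52, 4.20). Target: (53.8, -28.3). Remaining: Δeast = 56.32, Δnorth = -32.50.
Bearing = atan2(56.32, -32.50) mod 360° = 119.99°; distance = √((56.32)² + (-32.50)²) = 65.028 nmi.

120°, 65.0 nmi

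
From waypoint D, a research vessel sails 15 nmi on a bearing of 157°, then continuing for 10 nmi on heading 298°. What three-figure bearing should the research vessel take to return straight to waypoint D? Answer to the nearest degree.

Leg 1 (157°, 15 nmi): east 15 sin 157° = 5.86, north 15 cos 157° = -13.81
Leg 2 (298°, 10 nmi): east 10 sin 298° = -8.83, north 10 cos 298° = 4.69
Net displacement: -2.97 east, -9.11 north. Direction back to start is (2.97, 9.11): bearing = atan2(2.97, 9.11) mod 360° = 18.04° ≈ 018°.

018°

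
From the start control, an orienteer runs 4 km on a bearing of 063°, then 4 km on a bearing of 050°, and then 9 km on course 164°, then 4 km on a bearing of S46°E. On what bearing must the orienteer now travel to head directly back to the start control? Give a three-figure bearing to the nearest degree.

Leg 1 (063°, 4 km): east 4 sin 63° = 3.56, north 4 cos 63° = 1.82
Leg 2 (050°, 4 km): east 4 sin 50° = 3.06, north 4 cos 50° = 2.57
Leg 3 (164°, 9 km): east 9 sin 164° = 2.48, north 9 cos 164° = -8.65
Leg 4 (S46°E, 4 km): east 4 sin 134° = 2.88, north 4 cos 134° = -2.78
Net displacement: 11.99 east, -7.04 north. Direction back to start is (-11.99, 7.04): bearing = atan2(-11.99, 7.04) mod 360° = 300.44° ≈ 300°.

300°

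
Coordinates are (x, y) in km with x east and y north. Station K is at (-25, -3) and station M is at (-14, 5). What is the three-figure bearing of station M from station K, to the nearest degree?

Δeast = -14 − -25 = 11.00; Δnorth = 5 − -3 = 8.00.
Bearing = atan2(Δeast, Δnorth) mod 360° = 53.97° ≈ 054°.

054°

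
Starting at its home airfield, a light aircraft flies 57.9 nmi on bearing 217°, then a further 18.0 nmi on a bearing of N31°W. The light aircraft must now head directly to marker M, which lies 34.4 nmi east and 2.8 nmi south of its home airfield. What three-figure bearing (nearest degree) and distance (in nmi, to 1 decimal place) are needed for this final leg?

070°, 83.4 nmi

Leg 1 (217°, 57.9 nmi): east 57.9 sin 217° = -34.85, north 57.9 cos 217° = -46.24
Leg 2 (N31°W, 18.0 nmi): east 18.0 sin 329° = -9.27, north 18.0 cos 329° = 15.43
Current position: (-44.12, -30.81). Target: (34.4, -2.8). Remaining: Δeast = 78.52, Δnorth = 28.01.
Bearing = atan2(78.52, 28.01) mod 360° = 70.37°; distance = √((78.52)² + (28.01)²) = 83.363 nmi.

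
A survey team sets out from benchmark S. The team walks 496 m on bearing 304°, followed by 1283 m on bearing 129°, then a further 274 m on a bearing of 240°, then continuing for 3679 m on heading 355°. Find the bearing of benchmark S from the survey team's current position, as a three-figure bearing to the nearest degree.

Leg 1 (304°, 496 m): east 496 sin 304° = -411.20, north 496 cos 304° = 277.36
Leg 2 (129°, 1283 m): east 1283 sin 129° = 997.08, north 1283 cos 129° = -807.42
Leg 3 (240°, 274 m): east 274 sin 240° = -237.29, north 274 cos 240° = -137.00
Leg 4 (355°, 3679 m): east 3679 sin 355° = -320.65, north 3679 cos 355° = 3665.00
Net displacement: 27.94 east, 2997.94 north. Direction back to start is (-27.94, -2997.94): bearing = atan2(-27.94, -2997.94) mod 360° = 180.53° ≈ 181°.

181°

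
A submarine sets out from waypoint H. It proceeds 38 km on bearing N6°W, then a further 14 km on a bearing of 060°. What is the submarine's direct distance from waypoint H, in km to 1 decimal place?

Leg 1 (N6°W, 38 km): east 38 sin 354° = -3.97, north 38 cos 354° = 37.79
Leg 2 (060°, 14 km): east 14 sin 60° = 12.12, north 14 cos 60° = 7.00
Net: 8.15 east, 44.79 north. Distance = √((8.15)² + (44.79)²) = 45.528 km.

45.5 km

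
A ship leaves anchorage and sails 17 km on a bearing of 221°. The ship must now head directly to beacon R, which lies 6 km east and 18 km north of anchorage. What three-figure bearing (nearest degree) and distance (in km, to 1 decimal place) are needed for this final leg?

029°, 35.3 km

Leg 1 (221°, 17 km): east 17 sin 221° = -11.15, north 17 cos 221° = -12.83
Current position: (-11.15, -12.83). Target: (6, 18). Remaining: Δeast = 17.15, Δnorth = 30.83.
Bearing = atan2(17.15, 30.83) mod 360° = 29.09°; distance = √((17.15)² + (30.83)²) = 35.281 km.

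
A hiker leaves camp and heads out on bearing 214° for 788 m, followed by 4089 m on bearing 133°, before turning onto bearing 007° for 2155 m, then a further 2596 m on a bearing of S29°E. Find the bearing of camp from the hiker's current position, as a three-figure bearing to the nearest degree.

Leg 1 (214°, 788 m): east 788 sin 214° = -440.64, north 788 cos 214° = -653.28
Leg 2 (133°, 4089 m): east 4089 sin 133° = 2990.51, north 4089 cos 133° = -2788.69
Leg 3 (007°, 2155 m): east 2155 sin 7° = 262.63, north 2155 cos 7° = 2138.94
Leg 4 (S29°E, 2596 m): east 2596 sin 151° = 1258.57, north 2596 cos 151° = -2270.51
Net displacement: 4071.06 east, -3573.55 north. Direction back to start is (-4071.06, 3573.55): bearing = atan2(-4071.06, 3573.55) mod 360° = 311.28° ≈ 311°.

311°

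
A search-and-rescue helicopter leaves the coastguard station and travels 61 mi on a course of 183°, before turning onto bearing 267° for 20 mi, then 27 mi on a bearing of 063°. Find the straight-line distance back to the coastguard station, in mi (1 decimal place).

49.7 mi

Leg 1 (183°, 61 mi): east 61 sin 183° = -3.19, north 61 cos 183° = -60.92
Leg 2 (267°, 20 mi): east 20 sin 267° = -19.97, north 20 cos 267° = -1.05
Leg 3 (063°, 27 mi): east 27 sin 63° = 24.06, north 27 cos 63° = 12.26
Net: 0.89 east, -49.71 north. Distance = √((0.89)² + (-49.71)²) = 49.713 mi.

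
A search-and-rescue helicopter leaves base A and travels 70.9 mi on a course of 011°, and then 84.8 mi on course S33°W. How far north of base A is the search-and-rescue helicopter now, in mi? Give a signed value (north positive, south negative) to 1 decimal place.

Leg 1 (011°, 70.9 mi): east 70.9 sin 11° = 13.53, north 70.9 cos 11° = 69.60
Leg 2 (S33°W, 84.8 mi): east 84.8 sin 213° = -46.19, north 84.8 cos 213° = -71.12
Net north component: -1.52 mi.

-1.5 mi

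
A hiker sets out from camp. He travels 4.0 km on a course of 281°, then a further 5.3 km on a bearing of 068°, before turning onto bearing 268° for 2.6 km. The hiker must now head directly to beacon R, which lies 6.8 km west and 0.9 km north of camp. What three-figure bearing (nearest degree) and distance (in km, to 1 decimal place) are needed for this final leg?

251°, 5.5 km

Leg 1 (281°, 4.0 km): east 4.0 sin 281° = -3.93, north 4.0 cos 281° = 0.76
Leg 2 (068°, 5.3 km): east 5.3 sin 68° = 4.91, north 5.3 cos 68° = 1.99
Leg 3 (268°, 2.6 km): east 2.6 sin 268° = -2.60, north 2.6 cos 268° = -0.09
Current position: (-1.61, 2.66). Target: (-6.8, 0.9). Remaining: Δeast = -5.19, Δnorth = -1.76.
Bearing = atan2(-5.19, -1.76) mod 360° = 251.29°; distance = √((-5.19)² + (-1.76)²) = 5.479 km.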